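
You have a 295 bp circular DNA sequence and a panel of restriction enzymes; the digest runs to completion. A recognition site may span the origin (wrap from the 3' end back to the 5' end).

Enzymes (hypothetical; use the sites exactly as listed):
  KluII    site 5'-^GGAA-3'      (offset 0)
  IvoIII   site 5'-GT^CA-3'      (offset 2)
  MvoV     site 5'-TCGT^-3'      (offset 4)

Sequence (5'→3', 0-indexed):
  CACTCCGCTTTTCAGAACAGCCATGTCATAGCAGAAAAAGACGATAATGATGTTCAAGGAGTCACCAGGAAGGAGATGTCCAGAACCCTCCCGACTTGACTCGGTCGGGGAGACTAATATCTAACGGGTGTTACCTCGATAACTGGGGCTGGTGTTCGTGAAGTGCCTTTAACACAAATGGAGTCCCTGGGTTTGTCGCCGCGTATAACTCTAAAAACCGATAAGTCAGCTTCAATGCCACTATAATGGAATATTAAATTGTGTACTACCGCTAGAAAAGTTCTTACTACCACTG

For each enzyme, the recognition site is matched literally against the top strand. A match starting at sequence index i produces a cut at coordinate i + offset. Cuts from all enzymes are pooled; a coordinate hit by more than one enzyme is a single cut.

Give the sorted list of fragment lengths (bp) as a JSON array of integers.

Scan for sites:
  KluII GGAA/0: at [67, 247] ⇒ [67, 247]
  IvoIII GTCA/2: at [24, 60, 224] ⇒ [26, 62, 226]
  MvoV TCGT/4: at [155] ⇒ [159]

All cut coordinates (distinct, sorted): [26, 62, 67, 159, 226, 247]

Fragment lengths:
  26→62: 36 bp
  62→67: 5 bp
  67→159: 92 bp
  159→226: 67 bp
  226→247: 21 bp
  247→26 (wrap): 295-247+26 = 74 bp

[5,21,36,67,74,92]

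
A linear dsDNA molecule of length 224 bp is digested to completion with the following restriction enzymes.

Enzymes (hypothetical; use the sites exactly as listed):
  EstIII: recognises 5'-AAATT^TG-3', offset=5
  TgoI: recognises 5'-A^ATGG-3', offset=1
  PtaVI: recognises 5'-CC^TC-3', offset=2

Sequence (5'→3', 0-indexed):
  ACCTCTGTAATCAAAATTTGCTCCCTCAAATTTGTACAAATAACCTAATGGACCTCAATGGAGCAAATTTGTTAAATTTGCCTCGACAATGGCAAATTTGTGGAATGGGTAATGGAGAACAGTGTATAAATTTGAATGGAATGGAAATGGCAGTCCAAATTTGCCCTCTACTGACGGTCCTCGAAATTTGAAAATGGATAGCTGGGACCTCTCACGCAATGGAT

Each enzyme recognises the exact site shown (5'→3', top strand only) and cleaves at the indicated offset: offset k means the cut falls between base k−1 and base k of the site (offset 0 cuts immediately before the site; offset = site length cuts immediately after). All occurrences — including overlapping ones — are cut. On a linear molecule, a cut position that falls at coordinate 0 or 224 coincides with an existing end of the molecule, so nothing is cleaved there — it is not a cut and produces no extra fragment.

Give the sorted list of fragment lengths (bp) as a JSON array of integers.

Scan for sites:
  EstIII AAATTTG/5: at [13, 27, 64, 73, 93, 127, 156, 183] ⇒ [18, 32, 69, 78, 98, 132, 161, 188]
  TgoI AATGG/1: at [46, 56, 87, 103, 110, 134, 139, 145, 192, 217] ⇒ [47, 57, 88, 104, 111, 135, 140, 146, 193, 218]
  PtaVI CCTC/2: at [1, 23, 52, 80, 164, 178, 207] ⇒ [3, 25, 54, 82, 166, 180, 209]

Pooled cuts: [3, 18, 25, 32, 47, 54, 57, 69, 78, 82, 88, 98, 104, 111, 132, 135, 140, 146, 161, 166, 180, 188, 193, 209, 218]

Fragments:
  [0,3): 3 bp
  [3,18): 15 bp
  [18,25): 7 bp
  [25,32): 7 bp
  [32,47): 15 bp
  [47,54): 7 bp
  [54,57): 3 bp
  [57,69): 12 bp
  [69,78): 9 bp
  [78,82): 4 bp
  [82,88): 6 bp
  [88,98): 10 bp
  [98,104): 6 bp
  [104,111): 7 bp
  [111,132): 21 bp
  [132,135): 3 bp
  [135,140): 5 bp
  [140,146): 6 bp
  [146,161): 15 bp
  [161,166): 5 bp
  [166,180): 14 bp
  [180,188): 8 bp
  [188,193): 5 bp
  [193,209): 16 bp
  [209,218): 9 bp
  [218,224): 6 bp

[3,3,3,4,5,5,5,6,6,6,6,7,7,7,7,8,9,9,10,12,14,15,15,15,16,21]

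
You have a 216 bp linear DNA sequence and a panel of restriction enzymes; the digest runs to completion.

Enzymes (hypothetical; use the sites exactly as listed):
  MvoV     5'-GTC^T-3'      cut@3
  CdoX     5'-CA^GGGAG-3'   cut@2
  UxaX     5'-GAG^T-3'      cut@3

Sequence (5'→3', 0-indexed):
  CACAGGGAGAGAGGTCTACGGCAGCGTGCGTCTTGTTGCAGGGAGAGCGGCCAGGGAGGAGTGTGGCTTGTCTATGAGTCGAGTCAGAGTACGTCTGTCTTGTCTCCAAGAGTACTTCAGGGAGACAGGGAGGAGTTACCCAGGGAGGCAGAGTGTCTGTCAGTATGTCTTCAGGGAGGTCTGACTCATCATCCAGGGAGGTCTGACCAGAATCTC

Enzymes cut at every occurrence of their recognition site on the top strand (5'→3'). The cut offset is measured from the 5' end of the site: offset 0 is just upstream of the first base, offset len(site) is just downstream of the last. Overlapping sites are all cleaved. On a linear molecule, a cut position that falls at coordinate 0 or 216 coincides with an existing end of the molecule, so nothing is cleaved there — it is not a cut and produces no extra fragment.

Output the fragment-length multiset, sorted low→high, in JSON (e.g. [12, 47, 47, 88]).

[4,4,4,4,5,5,6,6,6,7,7,8,8,8,8,8,8,8,11,11,12,12,13,13,14,16]

Site scan:
  MvoV (GTCT, off=3): starts [13, 29, 69, 92, 96, 101, 154, 166, 178, 200] → cuts [16, 32, 72, 95, 99, 104, 157, 169, 181, 203]
  CdoX (CAGGGAG, off=2): starts [2, 38, 51, 117, 125, 140, 171, 193] → cuts [4, 40, 53, 119, 127, 142, 173, 195]
  UxaX (GAGT, off=3): starts [58, 75, 80, 86, 109, 132, 150] → cuts [61, 78, 83, 89, 112, 135, 153]

Pooled cuts: [4, 16, 32, 40, 53, 61, 72, 78, 83, 89, 95, 99, 104, 112, 119, 127, 135, 142, 153, 157, 169, 173, 181, 195, 203]

Fragments:
  [0,4): 4 bp
  [4,16): 12 bp
  [16,32): 16 bp
  [32,40): 8 bp
  [40,53): 13 bp
  [53,61): 8 bp
  [61,72): 11 bp
  [72,78): 6 bp
  [78,83): 5 bp
  [83,89): 6 bp
  [89,95): 6 bp
  [95,99): 4 bp
  [99,104): 5 bp
  [104,112): 8 bp
  [112,119): 7 bp
  [119,127): 8 bp
  [127,135): 8 bp
  [135,142): 7 bp
  [142,153): 11 bp
  [153,157): 4 bp
  [157,169): 12 bp
  [169,173): 4 bp
  [173,181): 8 bp
  [181,195): 14 bp
  [195,203): 8 bp
  [203,216): 13 bp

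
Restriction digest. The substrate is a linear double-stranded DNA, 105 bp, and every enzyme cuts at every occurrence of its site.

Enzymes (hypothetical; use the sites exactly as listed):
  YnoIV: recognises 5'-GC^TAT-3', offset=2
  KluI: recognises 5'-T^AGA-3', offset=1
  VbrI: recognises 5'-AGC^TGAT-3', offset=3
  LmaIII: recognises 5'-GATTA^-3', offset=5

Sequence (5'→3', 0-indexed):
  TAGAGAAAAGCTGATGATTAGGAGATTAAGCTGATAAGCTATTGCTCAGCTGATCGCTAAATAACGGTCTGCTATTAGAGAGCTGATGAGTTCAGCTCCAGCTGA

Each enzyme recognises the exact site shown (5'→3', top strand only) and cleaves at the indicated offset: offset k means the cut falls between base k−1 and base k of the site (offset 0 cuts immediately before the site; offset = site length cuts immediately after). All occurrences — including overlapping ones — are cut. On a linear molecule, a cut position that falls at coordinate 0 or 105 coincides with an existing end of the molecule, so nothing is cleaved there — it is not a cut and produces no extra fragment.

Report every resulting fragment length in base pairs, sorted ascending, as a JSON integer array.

Scan for sites:
  YnoIV GCTAT/2: at [37, 70] ⇒ [39, 72]
  KluI TAGA/1: at [0, 75] ⇒ [1, 76]
  VbrI AGCTGAT/3: at [8, 28, 47, 80] ⇒ [11, 31, 50, 83]
  LmaIII GATTA/5: at [15, 23] ⇒ [20, 28]

All cut coordinates (distinct, sorted): [1, 11, 20, 28, 31, 39, 50, 72, 76, 83]

Fragment lengths:
  [0,1): 1 bp
  [1,11): 10 bp
  [11,20): 9 bp
  [20,28): 8 bp
  [28,31): 3 bp
  [31,39): 8 bp
  [39,50): 11 bp
  [50,72): 22 bp
  [72,76): 4 bp
  [76,83): 7 bp
  [83,105): 22 bp

[1,3,4,7,8,8,9,10,11,22,22]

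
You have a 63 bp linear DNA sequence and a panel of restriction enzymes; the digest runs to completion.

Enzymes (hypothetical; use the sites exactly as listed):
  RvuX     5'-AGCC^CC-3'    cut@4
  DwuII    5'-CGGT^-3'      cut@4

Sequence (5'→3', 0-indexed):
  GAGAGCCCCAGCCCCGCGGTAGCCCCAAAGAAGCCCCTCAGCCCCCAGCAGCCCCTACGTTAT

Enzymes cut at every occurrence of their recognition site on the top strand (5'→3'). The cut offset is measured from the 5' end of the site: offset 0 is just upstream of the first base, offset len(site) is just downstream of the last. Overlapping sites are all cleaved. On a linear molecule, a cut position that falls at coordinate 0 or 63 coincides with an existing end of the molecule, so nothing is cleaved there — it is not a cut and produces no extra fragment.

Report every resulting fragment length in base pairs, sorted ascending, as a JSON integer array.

[4,6,7,7,8,10,10,11]

Per-enzyme occurrences:
  RvuX (AGCCCC, off=4): starts [3, 9, 20, 31, 39, 49] → cuts [7, 13, 24, 35, 43, 53]
  DwuII (CGGT, off=4): starts [16] → cuts [20]

All cut coordinates (distinct, sorted): [7, 13, 20, 24, 35, 43, 53]

Fragment lengths:
  [0,7): 7 bp
  [7,13): 6 bp
  [13,20): 7 bp
  [20,24): 4 bp
  [24,35): 11 bp
  [35,43): 8 bp
  [43,53): 10 bp
  [53,63): 10 bp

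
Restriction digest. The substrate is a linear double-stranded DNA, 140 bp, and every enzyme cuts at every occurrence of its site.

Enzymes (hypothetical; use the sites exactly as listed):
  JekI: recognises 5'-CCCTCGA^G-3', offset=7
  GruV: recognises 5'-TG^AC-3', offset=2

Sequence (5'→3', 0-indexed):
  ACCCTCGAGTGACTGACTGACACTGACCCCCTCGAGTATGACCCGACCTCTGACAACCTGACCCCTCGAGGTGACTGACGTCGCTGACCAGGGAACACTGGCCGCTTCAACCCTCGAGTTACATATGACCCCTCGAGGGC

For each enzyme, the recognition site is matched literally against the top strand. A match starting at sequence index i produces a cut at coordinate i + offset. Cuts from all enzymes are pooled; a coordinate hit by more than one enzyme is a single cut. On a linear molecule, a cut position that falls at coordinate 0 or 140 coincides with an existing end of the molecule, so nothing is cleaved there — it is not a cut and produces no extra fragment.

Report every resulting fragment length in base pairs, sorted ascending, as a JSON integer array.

[3,4,4,4,4,4,5,6,8,8,9,9,9,10,10,12,31]

Site scan:
  JekI (CCCTCGAG, off=7): starts [1, 28, 62, 110, 129] → cuts [8, 35, 69, 117, 136]
  GruV (TGAC, off=2): starts [9, 13, 17, 23, 38, 50, 58, 71, 75, 84, 125] → cuts [11, 15, 19, 25, 40, 52, 60, 73, 77, 86, 127]

All cut coordinates (distinct, sorted): [8, 11, 15, 19, 25, 35, 40, 52, 60, 69, 73, 77, 86, 117, 127, 136]

Fragment lengths:
  [0,8): 8 bp
  [8,11): 3 bp
  [11,15): 4 bp
  [15,19): 4 bp
  [19,25): 6 bp
  [25,35): 10 bp
  [35,40): 5 bp
  [40,52): 12 bp
  [52,60): 8 bp
  [60,69): 9 bp
  [69,73): 4 bp
  [73,77): 4 bp
  [77,86): 9 bp
  [86,117): 31 bp
  [117,127): 10 bp
  [127,136): 9 bp
  [136,140): 4 bp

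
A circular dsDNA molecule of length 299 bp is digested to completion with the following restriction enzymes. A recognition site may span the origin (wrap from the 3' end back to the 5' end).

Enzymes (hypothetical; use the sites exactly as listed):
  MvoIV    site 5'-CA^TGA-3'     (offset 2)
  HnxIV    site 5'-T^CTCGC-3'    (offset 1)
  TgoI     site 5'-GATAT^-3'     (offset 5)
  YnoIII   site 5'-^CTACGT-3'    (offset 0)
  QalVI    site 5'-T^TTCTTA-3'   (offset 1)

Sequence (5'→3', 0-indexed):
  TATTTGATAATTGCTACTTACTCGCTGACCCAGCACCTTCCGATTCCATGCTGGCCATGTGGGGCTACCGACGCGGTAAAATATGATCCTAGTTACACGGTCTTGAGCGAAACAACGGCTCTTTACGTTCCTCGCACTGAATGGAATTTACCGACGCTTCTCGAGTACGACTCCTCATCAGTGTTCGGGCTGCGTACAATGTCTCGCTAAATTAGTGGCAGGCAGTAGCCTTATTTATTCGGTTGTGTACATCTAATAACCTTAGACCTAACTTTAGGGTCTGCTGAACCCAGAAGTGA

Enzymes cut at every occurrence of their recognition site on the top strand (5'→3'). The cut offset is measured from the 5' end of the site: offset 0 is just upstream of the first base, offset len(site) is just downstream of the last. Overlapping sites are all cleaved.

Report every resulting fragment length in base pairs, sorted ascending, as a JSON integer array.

Per-enzyme occurrences:
  MvoIV (CATGA, off=2): no sites
  HnxIV (TCTCGC, off=1): starts [201] → cuts [202]
  TgoI (GATAT, off=5): starts [297] → cuts [3]
  YnoIII (CTACGT, off=0): no sites
  QalVI (TTTCTTA, off=1): no sites

All cut coordinates (distinct, sorted): [3, 202]

Fragment lengths:
  3→202: 199 bp
  202→3 (wrap): 299-202+3 = 100 bp

[100,199]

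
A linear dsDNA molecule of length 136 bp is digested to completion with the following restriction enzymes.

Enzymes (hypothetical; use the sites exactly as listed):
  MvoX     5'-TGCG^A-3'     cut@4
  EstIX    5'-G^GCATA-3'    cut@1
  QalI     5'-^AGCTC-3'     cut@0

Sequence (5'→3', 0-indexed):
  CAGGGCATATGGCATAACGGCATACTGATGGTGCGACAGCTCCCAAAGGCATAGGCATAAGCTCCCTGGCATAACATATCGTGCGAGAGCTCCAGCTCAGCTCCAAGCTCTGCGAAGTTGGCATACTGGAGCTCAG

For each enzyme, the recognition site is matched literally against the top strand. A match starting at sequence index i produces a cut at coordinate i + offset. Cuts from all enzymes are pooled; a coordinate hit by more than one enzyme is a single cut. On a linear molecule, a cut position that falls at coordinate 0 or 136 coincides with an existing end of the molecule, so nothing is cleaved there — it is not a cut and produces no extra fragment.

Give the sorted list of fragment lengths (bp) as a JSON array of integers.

Scan for sites:
  MvoX TGCGA/4: at [31, 81, 110] ⇒ [35, 85, 114]
  EstIX GGCATA/1: at [3, 10, 18, 47, 53, 67, 119] ⇒ [4, 11, 19, 48, 54, 68, 120]
  QalI AGCTC/0: at [37, 59, 87, 93, 98, 105, 129] ⇒ [37, 59, 87, 93, 98, 105, 129]

All cut coordinates (distinct, sorted): [4, 11, 19, 35, 37, 48, 54, 59, 68, 85, 87, 93, 98, 105, 114, 120, 129]

Fragment lengths:
  [0,4): 4 bp
  [4,11): 7 bp
  [11,19): 8 bp
  [19,35): 16 bp
  [35,37): 2 bp
  [37,48): 11 bp
  [48,54): 6 bp
  [54,59): 5 bp
  [59,68): 9 bp
  [68,85): 17 bp
  [85,87): 2 bp
  [87,93): 6 bp
  [93,98): 5 bp
  [98,105): 7 bp
  [105,114): 9 bp
  [114,120): 6 bp
  [120,129): 9 bp
  [129,136): 7 bp

[2,2,4,5,5,6,6,6,7,7,7,8,9,9,9,11,16,17]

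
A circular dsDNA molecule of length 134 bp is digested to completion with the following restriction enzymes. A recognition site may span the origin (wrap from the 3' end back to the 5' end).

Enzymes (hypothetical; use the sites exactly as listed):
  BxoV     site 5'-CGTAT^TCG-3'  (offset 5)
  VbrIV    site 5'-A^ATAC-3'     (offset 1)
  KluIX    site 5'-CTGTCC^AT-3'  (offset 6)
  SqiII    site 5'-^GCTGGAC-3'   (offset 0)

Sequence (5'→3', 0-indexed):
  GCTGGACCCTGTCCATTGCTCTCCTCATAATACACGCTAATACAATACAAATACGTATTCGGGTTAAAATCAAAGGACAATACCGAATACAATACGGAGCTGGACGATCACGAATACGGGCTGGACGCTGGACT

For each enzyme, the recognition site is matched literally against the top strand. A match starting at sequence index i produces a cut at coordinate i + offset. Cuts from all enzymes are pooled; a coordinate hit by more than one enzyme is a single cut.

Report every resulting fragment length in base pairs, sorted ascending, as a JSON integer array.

[5,5,6,6,7,7,7,8,8,10,14,15,15,21]

Scan for sites:
  BxoV (CGTATTCG, off=5): starts [53] → cuts [58]
  VbrIV (AATAC, off=1): starts [28, 38, 43, 49, 78, 85, 90, 112] → cuts [29, 39, 44, 50, 79, 86, 91, 113]
  KluIX (CTGTCCAT, off=6): starts [8] → cuts [14]
  SqiII (GCTGGAC, off=0): starts [0, 98, 119, 126] → cuts [0, 98, 119, 126]

All cut coordinates (distinct, sorted): [0, 14, 29, 39, 44, 50, 58, 79, 86, 91, 98, 113, 119, 126]

Fragments:
  0→14: 14 bp
  14→29: 15 bp
  29→39: 10 bp
  39→44: 5 bp
  44→50: 6 bp
  50→58: 8 bp
  58→79: 21 bp
  79→86: 7 bp
  86→91: 5 bp
  91→98: 7 bp
  98→113: 15 bp
  113→119: 6 bp
  119→126: 7 bp
  126→0 (wrap): 134-126+0 = 8 bp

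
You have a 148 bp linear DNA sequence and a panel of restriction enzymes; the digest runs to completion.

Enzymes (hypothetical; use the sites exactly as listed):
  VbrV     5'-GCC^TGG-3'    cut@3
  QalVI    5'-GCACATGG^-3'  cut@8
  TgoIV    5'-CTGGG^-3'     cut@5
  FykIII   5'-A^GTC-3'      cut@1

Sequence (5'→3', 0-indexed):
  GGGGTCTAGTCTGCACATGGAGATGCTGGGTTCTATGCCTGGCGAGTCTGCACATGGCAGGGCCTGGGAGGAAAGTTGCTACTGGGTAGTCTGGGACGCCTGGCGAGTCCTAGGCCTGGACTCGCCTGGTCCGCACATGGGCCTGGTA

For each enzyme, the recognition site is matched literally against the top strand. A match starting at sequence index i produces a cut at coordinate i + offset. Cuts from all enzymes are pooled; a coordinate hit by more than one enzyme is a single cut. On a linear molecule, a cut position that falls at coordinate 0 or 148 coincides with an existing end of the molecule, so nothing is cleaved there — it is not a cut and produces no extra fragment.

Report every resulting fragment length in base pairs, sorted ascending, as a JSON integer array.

[2,3,4,5,5,6,6,7,7,8,9,10,10,10,12,12,14,18]

Scan for sites:
  VbrV (GCCTGG, off=3): starts [36, 61, 97, 113, 123, 140] → cuts [39, 64, 100, 116, 126, 143]
  QalVI (GCACATGG, off=8): starts [12, 49, 132] → cuts [20, 57, 140]
  TgoIV (CTGGG, off=5): starts [25, 63, 81, 90] → cuts [30, 68, 86, 95]
  FykIII (AGTC, off=1): starts [7, 44, 87, 105] → cuts [8, 45, 88, 106]

All cut coordinates (distinct, sorted): [8, 20, 30, 39, 45, 57, 64, 68, 86, 88, 95, 100, 106, 116, 126, 140, 143]

Fragments:
  [0,8): 8 bp
  [8,20): 12 bp
  [20,30): 10 bp
  [30,39): 9 bp
  [39,45): 6 bp
  [45,57): 12 bp
  [57,64): 7 bp
  [64,68): 4 bp
  [68,86): 18 bp
  [86,88): 2 bp
  [88,95): 7 bp
  [95,100): 5 bp
  [100,106): 6 bp
  [106,116): 10 bp
  [116,126): 10 bp
  [126,140): 14 bp
  [140,143): 3 bp
  [143,148): 5 bp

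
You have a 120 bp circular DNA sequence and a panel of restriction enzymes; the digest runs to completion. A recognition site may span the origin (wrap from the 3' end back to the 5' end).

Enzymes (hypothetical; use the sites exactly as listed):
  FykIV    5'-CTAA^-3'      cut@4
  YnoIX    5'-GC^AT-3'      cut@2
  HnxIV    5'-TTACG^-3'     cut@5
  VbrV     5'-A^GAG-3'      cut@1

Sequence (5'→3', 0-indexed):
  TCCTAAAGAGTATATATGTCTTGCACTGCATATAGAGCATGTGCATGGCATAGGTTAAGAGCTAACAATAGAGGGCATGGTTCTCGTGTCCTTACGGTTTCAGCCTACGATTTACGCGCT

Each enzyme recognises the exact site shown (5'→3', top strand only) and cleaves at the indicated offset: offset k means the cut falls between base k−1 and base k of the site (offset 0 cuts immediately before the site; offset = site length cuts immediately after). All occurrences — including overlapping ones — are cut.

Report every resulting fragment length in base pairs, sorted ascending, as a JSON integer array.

Scan for sites:
  FykIV (CTAA, off=4): starts [2, 61] → cuts [6, 65]
  YnoIX (GCAT, off=2): starts [27, 36, 42, 47, 74] → cuts [29, 38, 44, 49, 76]
  HnxIV (TTACG, off=5): starts [91, 111] → cuts [96, 116]
  VbrV (AGAG, off=1): starts [6, 33, 57, 69] → cuts [7, 34, 58, 70]

All cut coordinates (distinct, sorted): [6, 7, 29, 34, 38, 44, 49, 58, 65, 70, 76, 96, 116]

Fragment lengths:
  6→7: 1 bp
  7→29: 22 bp
  29→34: 5 bp
  34→38: 4 bp
  38→44: 6 bp
  44→49: 5 bp
  49→58: 9 bp
  58→65: 7 bp
  65→70: 5 bp
  70→76: 6 bp
  76→96: 20 bp
  96→116: 20 bp
  116→6 (wrap): 120-116+6 = 10 bp

[1,4,5,5,5,6,6,7,9,10,20,20,22]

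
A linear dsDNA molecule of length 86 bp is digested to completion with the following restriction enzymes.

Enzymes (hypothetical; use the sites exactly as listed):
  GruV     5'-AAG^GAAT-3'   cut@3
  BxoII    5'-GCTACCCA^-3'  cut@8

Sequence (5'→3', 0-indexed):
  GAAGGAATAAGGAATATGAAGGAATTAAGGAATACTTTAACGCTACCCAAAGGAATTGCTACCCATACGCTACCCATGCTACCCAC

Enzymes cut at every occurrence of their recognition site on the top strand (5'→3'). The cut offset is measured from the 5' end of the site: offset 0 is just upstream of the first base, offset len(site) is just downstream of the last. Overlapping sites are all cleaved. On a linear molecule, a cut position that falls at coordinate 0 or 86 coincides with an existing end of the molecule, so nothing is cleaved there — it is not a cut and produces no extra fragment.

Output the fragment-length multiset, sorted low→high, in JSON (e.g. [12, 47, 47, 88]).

Site scan:
  GruV AAGGAAT/3: at [1, 8, 18, 26, 49] ⇒ [4, 11, 21, 29, 52]
  BxoII GCTACCCA/8: at [41, 57, 68, 77] ⇒ [49, 65, 76, 85]

Pooled cuts: [4, 11, 21, 29, 49, 52, 65, 76, 85]

Fragment lengths:
  [0,4): 4 bp
  [4,11): 7 bp
  [11,21): 10 bp
  [21,29): 8 bp
  [29,49): 20 bp
  [49,52): 3 bp
  [52,65): 13 bp
  [65,76): 11 bp
  [76,85): 9 bp
  [85,86): 1 bp

[1,3,4,7,8,9,10,11,13,20]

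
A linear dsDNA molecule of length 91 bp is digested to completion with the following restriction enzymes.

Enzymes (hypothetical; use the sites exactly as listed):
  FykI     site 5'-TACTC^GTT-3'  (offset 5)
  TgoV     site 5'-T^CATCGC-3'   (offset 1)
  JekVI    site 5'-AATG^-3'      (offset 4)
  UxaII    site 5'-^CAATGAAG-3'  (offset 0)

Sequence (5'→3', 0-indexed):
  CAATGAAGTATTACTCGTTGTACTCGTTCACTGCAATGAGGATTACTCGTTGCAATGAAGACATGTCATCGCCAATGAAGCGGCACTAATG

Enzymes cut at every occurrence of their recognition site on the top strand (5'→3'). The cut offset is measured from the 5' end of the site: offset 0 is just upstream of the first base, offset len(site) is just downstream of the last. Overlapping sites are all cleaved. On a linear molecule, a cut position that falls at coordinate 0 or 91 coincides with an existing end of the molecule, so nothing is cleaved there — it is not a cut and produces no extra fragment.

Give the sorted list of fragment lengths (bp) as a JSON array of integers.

[4,5,5,5,6,9,9,10,11,13,14]

Scan for sites:
  FykI TACTCGTT/5: at [11, 20, 43] ⇒ [16, 25, 48]
  TgoV TCATCGC/1: at [65] ⇒ [66]
  JekVI AATG/4: at [1, 34, 53, 73, 87] ⇒ [5, 38, 57, 77] (position 91 is a terminus of the linear molecule — no cut)
  UxaII CAATGAAG/0: at [0, 52, 72] ⇒ [52, 72] (position 0 is a terminus of the linear molecule — no cut)

Pooled cuts: [5, 16, 25, 38, 48, 52, 57, 66, 72, 77]

Fragment lengths:
  [0,5): 5 bp
  [5,16): 11 bp
  [16,25): 9 bp
  [25,38): 13 bp
  [38,48): 10 bp
  [48,52): 4 bp
  [52,57): 5 bp
  [57,66): 9 bp
  [66,72): 6 bp
  [72,77): 5 bp
  [77,91): 14 bp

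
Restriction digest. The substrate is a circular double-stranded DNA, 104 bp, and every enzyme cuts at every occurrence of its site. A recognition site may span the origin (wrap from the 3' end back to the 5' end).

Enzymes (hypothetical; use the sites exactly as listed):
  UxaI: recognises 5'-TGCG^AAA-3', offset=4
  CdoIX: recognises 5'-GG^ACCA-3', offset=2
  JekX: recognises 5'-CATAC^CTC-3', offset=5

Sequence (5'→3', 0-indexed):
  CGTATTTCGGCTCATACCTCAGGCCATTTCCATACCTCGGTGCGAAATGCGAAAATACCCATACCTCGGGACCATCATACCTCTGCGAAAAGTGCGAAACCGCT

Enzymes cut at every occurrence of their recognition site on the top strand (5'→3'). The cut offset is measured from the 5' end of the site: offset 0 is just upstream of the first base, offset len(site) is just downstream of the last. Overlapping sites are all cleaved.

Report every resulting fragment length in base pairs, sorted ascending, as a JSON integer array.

Site scan:
  UxaI TGCGAAA/4: at [40, 47, 83, 92] ⇒ [44, 51, 87, 96]
  CdoIX GGACCA/2: at [68] ⇒ [70]
  JekX CATACCTC/5: at [12, 30, 59, 75] ⇒ [17, 35, 64, 80]

All cut coordinates (distinct, sorted): [17, 35, 44, 51, 64, 70, 80, 87, 96]

Fragments:
  17→35: 18 bp
  35→44: 9 bp
  44→51: 7 bp
  51→64: 13 bp
  64→70: 6 bp
  70→80: 10 bp
  80→87: 7 bp
  87→96: 9 bp
  96→17 (wrap): 104-96+17 = 25 bp

[6,7,7,9,9,10,13,18,25]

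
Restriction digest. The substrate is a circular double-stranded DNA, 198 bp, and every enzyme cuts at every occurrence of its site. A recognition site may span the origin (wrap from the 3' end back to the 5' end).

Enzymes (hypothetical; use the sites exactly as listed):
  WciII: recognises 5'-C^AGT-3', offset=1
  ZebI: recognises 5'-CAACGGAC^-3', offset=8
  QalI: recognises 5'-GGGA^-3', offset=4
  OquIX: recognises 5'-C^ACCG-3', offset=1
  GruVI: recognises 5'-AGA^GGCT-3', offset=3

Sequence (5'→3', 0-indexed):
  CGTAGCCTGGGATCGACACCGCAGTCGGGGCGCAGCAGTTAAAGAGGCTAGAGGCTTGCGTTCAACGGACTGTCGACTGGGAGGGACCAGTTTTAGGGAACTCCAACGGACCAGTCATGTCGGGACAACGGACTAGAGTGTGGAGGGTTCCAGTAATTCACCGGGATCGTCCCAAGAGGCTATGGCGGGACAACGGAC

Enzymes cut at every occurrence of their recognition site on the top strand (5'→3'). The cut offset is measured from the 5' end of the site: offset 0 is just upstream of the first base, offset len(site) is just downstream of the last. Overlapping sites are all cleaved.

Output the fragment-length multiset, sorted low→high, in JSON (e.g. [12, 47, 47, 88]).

Site scan:
  WciII CAGT/1: at [21, 35, 87, 111, 150] ⇒ [22, 36, 88, 112, 151]
  ZebI CAACGGAC/8: at [62, 103, 125, 190] ⇒ [0, 70, 111, 133]
  QalI GGGA/4: at [8, 78, 82, 95, 121, 162, 186] ⇒ [12, 82, 86, 99, 125, 166, 190]
  OquIX CACCG/1: at [16, 158] ⇒ [17, 159]
  GruVI AGAGGCT/3: at [42, 49, 174] ⇒ [45, 52, 177]

Pooled cuts: [0, 12, 17, 22, 36, 45, 52, 70, 82, 86, 88, 99, 111, 112, 125, 133, 151, 159, 166, 177, 190]

Fragment lengths:
  0→12: 12 bp
  12→17: 5 bp
  17→22: 5 bp
  22→36: 14 bp
  36→45: 9 bp
  45→52: 7 bp
  52→70: 18 bp
  70→82: 12 bp
  82→86: 4 bp
  86→88: 2 bp
  88→99: 11 bp
  99→111: 12 bp
  111→112: 1 bp
  112→125: 13 bp
  125→133: 8 bp
  133→151: 18 bp
  151→159: 8 bp
  159→166: 7 bp
  166→177: 11 bp
  177→190: 13 bp
  190→0 (wrap): 198-190+0 = 8 bp

[1,2,4,5,5,7,7,8,8,8,9,11,11,12,12,12,13,13,14,18,18]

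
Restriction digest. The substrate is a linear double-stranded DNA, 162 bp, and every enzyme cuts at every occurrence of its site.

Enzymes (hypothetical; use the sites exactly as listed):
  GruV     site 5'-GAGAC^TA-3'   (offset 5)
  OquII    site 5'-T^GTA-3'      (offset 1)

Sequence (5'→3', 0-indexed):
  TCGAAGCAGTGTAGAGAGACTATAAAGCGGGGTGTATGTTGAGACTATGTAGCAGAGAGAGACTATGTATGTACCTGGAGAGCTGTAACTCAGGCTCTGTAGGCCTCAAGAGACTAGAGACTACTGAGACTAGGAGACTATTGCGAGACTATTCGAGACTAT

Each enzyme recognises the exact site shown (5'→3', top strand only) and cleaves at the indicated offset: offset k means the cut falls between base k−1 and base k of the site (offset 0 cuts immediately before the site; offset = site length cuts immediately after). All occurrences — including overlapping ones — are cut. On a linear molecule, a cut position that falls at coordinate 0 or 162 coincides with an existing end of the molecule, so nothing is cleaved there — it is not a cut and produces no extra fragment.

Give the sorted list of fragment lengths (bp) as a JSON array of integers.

[3,3,3,4,7,8,9,10,10,10,11,12,13,14,14,15,16]

Per-enzyme occurrences:
  GruV GAGACTA/5: at [15, 40, 58, 109, 116, 125, 133, 144, 154] ⇒ [20, 45, 63, 114, 121, 130, 138, 149, 159]
  OquII TGTA/1: at [9, 32, 47, 65, 69, 83, 97] ⇒ [10, 33, 48, 66, 70, 84, 98]

All cut coordinates (distinct, sorted): [10, 20, 33, 45, 48, 63, 66, 70, 84, 98, 114, 121, 130, 138, 149, 159]

Fragment lengths:
  [0,10): 10 bp
  [10,20): 10 bp
  [20,33): 13 bp
  [33,45): 12 bp
  [45,48): 3 bp
  [48,63): 15 bp
  [63,66): 3 bp
  [66,70): 4 bp
  [70,84): 14 bp
  [84,98): 14 bp
  [98,114): 16 bp
  [114,121): 7 bp
  [121,130): 9 bp
  [130,138): 8 bp
  [138,149): 11 bp
  [149,159): 10 bp
  [159,162): 3 bp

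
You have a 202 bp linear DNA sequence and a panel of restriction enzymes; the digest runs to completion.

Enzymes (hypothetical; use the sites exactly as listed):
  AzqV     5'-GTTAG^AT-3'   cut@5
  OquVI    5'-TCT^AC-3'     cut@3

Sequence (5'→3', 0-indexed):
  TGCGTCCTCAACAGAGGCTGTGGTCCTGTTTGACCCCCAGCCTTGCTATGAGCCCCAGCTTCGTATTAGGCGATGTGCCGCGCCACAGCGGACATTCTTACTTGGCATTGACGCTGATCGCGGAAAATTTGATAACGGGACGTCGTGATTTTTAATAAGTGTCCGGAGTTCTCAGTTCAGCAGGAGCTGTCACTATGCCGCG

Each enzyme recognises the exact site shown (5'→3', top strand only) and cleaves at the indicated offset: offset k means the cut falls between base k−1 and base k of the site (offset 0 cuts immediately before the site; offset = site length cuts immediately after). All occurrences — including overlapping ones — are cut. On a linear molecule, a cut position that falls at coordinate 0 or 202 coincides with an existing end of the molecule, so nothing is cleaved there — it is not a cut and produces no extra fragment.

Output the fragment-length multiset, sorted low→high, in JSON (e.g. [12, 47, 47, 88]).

Site scan:
  AzqV (GTTAGAT, off=5): no sites
  OquVI (TCTAC, off=3): no sites

All cut coordinates (distinct, sorted): ∅

Fragment lengths:
  no cuts → one linear fragment of 202 bp

[202]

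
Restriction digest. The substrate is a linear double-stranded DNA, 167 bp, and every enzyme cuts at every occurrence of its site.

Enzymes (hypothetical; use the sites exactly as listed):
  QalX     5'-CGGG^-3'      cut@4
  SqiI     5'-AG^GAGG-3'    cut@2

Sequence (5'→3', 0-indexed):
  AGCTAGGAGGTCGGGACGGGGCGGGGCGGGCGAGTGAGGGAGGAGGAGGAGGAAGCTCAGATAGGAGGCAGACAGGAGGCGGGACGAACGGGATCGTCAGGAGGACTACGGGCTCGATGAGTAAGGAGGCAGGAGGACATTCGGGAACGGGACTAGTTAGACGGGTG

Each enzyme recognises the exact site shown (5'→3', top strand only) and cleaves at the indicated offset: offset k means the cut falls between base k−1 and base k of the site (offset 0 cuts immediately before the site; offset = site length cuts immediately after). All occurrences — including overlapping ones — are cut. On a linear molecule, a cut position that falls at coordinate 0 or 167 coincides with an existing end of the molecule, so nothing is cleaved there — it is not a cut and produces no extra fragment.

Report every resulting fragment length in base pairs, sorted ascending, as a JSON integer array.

[2,3,3,5,5,5,6,6,7,8,8,9,9,11,12,12,13,13,14,16]

Site scan:
  QalX CGGG/4: at [11, 16, 21, 26, 79, 88, 108, 141, 147, 161] ⇒ [15, 20, 25, 30, 83, 92, 112, 145, 151, 165]
  SqiI AGGAGG/2: at [4, 40, 43, 46, 62, 73, 98, 123, 130] ⇒ [6, 42, 45, 48, 64, 75, 100, 125, 132]

Pooled cuts: [6, 15, 20, 25, 30, 42, 45, 48, 64, 75, 83, 92, 100, 112, 125, 132, 145, 151, 165]

Fragments:
  [0,6): 6 bp
  [6,15): 9 bp
  [15,20): 5 bp
  [20,25): 5 bp
  [25,30): 5 bp
  [30,42): 12 bp
  [42,45): 3 bp
  [45,48): 3 bp
  [48,64): 16 bp
  [64,75): 11 bp
  [75,83): 8 bp
  [83,92): 9 bp
  [92,100): 8 bp
  [100,112): 12 bp
  [112,125): 13 bp
  [125,132): 7 bp
  [132,145): 13 bp
  [145,151): 6 bp
  [151,165): 14 bp
  [165,167): 2 bp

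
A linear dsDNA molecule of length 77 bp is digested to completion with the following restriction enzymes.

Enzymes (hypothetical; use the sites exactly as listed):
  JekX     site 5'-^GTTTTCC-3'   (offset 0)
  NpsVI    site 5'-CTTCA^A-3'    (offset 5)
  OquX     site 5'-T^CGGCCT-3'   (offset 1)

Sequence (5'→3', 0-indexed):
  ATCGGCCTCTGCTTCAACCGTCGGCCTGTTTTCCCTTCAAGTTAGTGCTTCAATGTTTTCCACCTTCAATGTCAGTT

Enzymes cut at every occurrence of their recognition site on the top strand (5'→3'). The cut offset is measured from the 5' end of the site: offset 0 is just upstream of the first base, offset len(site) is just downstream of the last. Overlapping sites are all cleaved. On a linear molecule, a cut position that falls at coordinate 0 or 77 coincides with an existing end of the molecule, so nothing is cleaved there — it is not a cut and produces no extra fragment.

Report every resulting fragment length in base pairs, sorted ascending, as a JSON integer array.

[2,2,5,6,9,12,13,14,14]

Site scan:
  JekX GTTTTCC/0: at [27, 54] ⇒ [27, 54]
  NpsVI CTTCAA/5: at [11, 34, 47, 63] ⇒ [16, 39, 52, 68]
  OquX TCGGCCT/1: at [1, 20] ⇒ [2, 21]

Pooled cuts: [2, 16, 21, 27, 39, 52, 54, 68]

Fragment lengths:
  [0,2): 2 bp
  [2,16): 14 bp
  [16,21): 5 bp
  [21,27): 6 bp
  [27,39): 12 bp
  [39,52): 13 bp
  [52,54): 2 bp
  [54,68): 14 bp
  [68,77): 9 bp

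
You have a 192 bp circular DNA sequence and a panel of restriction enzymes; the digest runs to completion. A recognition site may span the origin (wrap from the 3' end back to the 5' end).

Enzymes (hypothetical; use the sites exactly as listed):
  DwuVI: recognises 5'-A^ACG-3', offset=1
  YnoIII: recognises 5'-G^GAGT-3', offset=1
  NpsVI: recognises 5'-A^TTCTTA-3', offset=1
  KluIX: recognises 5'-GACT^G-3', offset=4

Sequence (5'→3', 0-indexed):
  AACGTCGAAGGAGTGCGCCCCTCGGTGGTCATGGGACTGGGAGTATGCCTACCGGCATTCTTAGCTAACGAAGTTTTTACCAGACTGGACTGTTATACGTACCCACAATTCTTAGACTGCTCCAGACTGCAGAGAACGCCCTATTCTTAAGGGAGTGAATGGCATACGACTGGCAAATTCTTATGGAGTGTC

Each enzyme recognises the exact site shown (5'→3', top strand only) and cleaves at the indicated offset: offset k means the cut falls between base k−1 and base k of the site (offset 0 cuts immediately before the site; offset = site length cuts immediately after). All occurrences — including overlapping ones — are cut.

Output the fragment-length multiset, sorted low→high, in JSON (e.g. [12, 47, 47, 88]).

[2,5,6,7,8,8,8,9,9,10,10,10,17,17,19,19,28]

Scan for sites:
  DwuVI AACG/1: at [0, 66, 134] ⇒ [1, 67, 135]
  YnoIII GGAGT/1: at [9, 39, 151, 184] ⇒ [10, 40, 152, 185]
  NpsVI ATTCTTA/1: at [56, 107, 142, 176] ⇒ [57, 108, 143, 177]
  KluIX GACTG/4: at [34, 82, 87, 114, 124, 167] ⇒ [38, 86, 91, 118, 128, 171]

All cut coordinates (distinct, sorted): [1, 10, 38, 40, 57, 67, 86, 91, 108, 118, 128, 135, 143, 152, 171, 177, 185]

Fragment lengths:
  1→10: 9 bp
  10→38: 28 bp
  38→40: 2 bp
  40→57: 17 bp
  57→67: 10 bp
  67→86: 19 bp
  86→91: 5 bp
  91→108: 17 bp
  108→118: 10 bp
  118→128: 10 bp
  128→135: 7 bp
  135→143: 8 bp
  143→152: 9 bp
  152→171: 19 bp
  171→177: 6 bp
  177→185: 8 bp
  185→1 (wrap): 192-185+1 = 8 bp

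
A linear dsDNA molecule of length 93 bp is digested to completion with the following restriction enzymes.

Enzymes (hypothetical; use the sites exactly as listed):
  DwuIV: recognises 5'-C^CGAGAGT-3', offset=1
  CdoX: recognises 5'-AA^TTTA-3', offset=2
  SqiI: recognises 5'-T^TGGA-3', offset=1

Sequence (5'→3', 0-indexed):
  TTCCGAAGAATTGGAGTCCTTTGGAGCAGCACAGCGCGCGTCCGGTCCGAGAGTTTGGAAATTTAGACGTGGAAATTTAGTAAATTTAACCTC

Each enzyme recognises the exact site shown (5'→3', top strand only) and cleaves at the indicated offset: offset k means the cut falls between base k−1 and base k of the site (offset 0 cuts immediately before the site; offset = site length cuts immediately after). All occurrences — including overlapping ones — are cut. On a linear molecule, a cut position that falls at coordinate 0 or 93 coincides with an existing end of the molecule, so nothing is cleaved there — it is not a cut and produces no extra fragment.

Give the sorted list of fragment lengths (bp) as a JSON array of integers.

[6,8,9,9,10,11,14,26]

Site scan:
  DwuIV CCGAGAGT/1: at [46] ⇒ [47]
  CdoX AATTTA/2: at [59, 73, 82] ⇒ [61, 75, 84]
  SqiI TTGGA/1: at [10, 20, 54] ⇒ [11, 21, 55]

All cut coordinates (distinct, sorted): [11, 21, 47, 55, 61, 75, 84]

Fragments:
  [0,11): 11 bp
  [11,21): 10 bp
  [21,47): 26 bp
  [47,55): 8 bp
  [55,61): 6 bp
  [61,75): 14 bp
  [75,84): 9 bp
  [84,93): 9 bp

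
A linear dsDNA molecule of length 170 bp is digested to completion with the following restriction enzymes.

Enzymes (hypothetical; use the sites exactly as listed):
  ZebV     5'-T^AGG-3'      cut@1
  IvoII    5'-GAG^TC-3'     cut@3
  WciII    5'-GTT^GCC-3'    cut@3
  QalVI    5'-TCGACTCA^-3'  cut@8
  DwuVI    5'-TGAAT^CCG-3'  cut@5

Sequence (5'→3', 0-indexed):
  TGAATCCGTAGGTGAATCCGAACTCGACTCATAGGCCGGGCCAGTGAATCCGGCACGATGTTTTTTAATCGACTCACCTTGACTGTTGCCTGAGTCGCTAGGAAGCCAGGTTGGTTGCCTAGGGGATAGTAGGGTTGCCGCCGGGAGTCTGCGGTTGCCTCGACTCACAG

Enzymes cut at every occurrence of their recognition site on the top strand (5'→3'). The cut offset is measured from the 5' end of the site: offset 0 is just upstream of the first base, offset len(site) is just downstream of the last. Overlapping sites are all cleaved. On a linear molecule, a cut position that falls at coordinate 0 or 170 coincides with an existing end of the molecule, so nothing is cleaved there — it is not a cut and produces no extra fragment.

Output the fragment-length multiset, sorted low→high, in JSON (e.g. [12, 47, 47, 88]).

Per-enzyme occurrences:
  ZebV (TAGG, off=1): starts [8, 31, 98, 119, 129] → cuts [9, 32, 99, 120, 130]
  IvoII (GAGTC, off=3): starts [91, 144] → cuts [94, 147]
  WciII (GTTGCC, off=3): starts [84, 113, 133, 153] → cuts [87, 116, 136, 156]
  QalVI (TCGACTCA, off=8): starts [23, 68, 159] → cuts [31, 76, 167]
  DwuVI (TGAATCCG, off=5): starts [0, 12, 44] → cuts [5, 17, 49]

Pooled cuts: [5, 9, 17, 31, 32, 49, 76, 87, 94, 99, 116, 120, 130, 136, 147, 156, 167]

Fragments:
  [0,5): 5 bp
  [5,9): 4 bp
  [9,17): 8 bp
  [17,31): 14 bp
  [31,32): 1 bp
  [32,49): 17 bp
  [49,76): 27 bp
  [76,87): 11 bp
  [87,94): 7 bp
  [94,99): 5 bp
  [99,116): 17 bp
  [116,120): 4 bp
  [120,130): 10 bp
  [130,136): 6 bp
  [136,147): 11 bp
  [147,156): 9 bp
  [156,167): 11 bp
  [167,170): 3 bp

[1,3,4,4,5,5,6,7,8,9,10,11,11,11,14,17,17,27]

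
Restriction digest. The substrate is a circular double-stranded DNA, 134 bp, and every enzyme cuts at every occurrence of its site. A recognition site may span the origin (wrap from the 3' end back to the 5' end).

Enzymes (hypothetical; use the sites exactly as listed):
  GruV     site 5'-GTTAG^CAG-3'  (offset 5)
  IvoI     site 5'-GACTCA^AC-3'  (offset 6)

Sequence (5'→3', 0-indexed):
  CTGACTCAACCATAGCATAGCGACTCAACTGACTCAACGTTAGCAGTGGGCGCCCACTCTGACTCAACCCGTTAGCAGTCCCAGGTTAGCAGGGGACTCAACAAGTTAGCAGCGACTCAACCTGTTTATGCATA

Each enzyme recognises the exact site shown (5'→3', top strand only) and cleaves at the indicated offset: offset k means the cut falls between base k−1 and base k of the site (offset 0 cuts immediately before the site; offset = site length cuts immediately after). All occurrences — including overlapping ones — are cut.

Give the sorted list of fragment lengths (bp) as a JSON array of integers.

[7,9,9,9,10,11,14,19,23,23]

Site scan:
  GruV (GTTAGCAG, off=5): starts [38, 70, 84, 104] → cuts [43, 75, 89, 109]
  IvoI (GACTCAAC, off=6): starts [2, 21, 30, 60, 94, 113] → cuts [8, 27, 36, 66, 100, 119]

Pooled cuts: [8, 27, 36, 43, 66, 75, 89, 100, 109, 119]

Fragment lengths:
  8→27: 19 bp
  27→36: 9 bp
  36→43: 7 bp
  43→66: 23 bp
  66→75: 9 bp
  75→89: 14 bp
  89→100: 11 bp
  100→109: 9 bp
  109→119: 10 bp
  119→8 (wrap): 134-119+8 = 23 bp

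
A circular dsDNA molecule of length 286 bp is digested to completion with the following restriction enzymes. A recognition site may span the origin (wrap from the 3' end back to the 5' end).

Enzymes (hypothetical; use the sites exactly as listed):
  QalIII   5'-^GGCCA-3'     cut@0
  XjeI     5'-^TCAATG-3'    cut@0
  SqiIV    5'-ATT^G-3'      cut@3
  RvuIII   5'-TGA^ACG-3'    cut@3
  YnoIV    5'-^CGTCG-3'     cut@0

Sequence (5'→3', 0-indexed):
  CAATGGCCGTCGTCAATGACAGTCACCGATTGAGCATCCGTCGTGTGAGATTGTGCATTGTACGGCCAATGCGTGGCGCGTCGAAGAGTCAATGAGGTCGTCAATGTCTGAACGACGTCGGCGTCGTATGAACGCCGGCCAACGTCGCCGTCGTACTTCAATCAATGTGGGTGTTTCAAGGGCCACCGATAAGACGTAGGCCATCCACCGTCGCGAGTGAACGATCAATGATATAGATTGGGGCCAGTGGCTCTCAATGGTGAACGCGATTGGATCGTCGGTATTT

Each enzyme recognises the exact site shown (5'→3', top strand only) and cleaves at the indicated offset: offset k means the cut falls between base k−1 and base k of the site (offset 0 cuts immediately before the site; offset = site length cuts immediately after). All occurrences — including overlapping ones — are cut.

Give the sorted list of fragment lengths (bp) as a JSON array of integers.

Per-enzyme occurrences:
  QalIII GGCCA/0: at [63, 136, 180, 198, 241] ⇒ [63, 136, 180, 198, 241]
  XjeI TCAATG/0: at [12, 88, 100, 161, 224, 253, 285] ⇒ [12, 88, 100, 161, 224, 253, 285]
  SqiIV ATTG/3: at [28, 49, 56, 236, 268] ⇒ [31, 52, 59, 239, 271]
  RvuIII TGAACG/3: at [108, 128, 217, 260] ⇒ [111, 131, 220, 263]
  YnoIV CGTCG/0: at [7, 38, 78, 115, 121, 142, 148, 208, 275] ⇒ [7, 38, 78, 115, 121, 142, 148, 208, 275]

All cut coordinates (distinct, sorted): [7, 12, 31, 38, 52, 59, 63, 78, 88, 100, 111, 115, 121, 131, 136, 142, 148, 161, 180, 198, 208, 220, 224, 239, 241, 253, 263, 271, 275, 285]

Fragment lengths:
  7→12: 5 bp
  12→31: 19 bp
  31→38: 7 bp
  38→52: 14 bp
  52→59: 7 bp
  59→63: 4 bp
  63→78: 15 bp
  78→88: 10 bp
  88→100: 12 bp
  100→111: 11 bp
  111→115: 4 bp
  115→121: 6 bp
  121→131: 10 bp
  131→136: 5 bp
  136→142: 6 bp
  142→148: 6 bp
  148→161: 13 bp
  161→180: 19 bp
  180→198: 18 bp
  198→208: 10 bp
  208→220: 12 bp
  220→224: 4 bp
  224→239: 15 bp
  239→241: 2 bp
  241→253: 12 bp
  253→263: 10 bp
  263→271: 8 bp
  271→275: 4 bp
  275→285: 10 bp
  285→7 (wrap): 286-285+7 = 8 bp

[2,4,4,4,4,5,5,6,6,6,7,7,8,8,10,10,10,10,10,11,12,12,12,13,14,15,15,18,19,19]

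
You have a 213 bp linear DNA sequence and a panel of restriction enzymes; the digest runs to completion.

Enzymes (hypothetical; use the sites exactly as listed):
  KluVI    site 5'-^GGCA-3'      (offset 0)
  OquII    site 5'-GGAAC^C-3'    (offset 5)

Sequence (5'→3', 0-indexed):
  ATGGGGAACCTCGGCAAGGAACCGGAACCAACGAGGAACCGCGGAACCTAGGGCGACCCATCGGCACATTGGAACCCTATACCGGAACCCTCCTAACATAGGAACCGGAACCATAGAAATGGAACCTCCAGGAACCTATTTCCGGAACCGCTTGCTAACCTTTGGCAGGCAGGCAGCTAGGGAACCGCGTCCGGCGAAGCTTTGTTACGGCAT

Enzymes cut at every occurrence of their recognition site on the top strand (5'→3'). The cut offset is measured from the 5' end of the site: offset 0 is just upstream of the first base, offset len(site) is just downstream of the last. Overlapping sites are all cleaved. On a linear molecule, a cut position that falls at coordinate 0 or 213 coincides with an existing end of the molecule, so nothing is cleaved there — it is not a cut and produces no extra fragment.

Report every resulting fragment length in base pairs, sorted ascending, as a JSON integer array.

Scan for sites:
  KluVI (GGCA, off=0): starts [12, 62, 163, 167, 171, 208] → cuts [12, 62, 163, 167, 171, 208]
  OquII (GGAACC, off=5): starts [4, 17, 23, 34, 42, 70, 83, 100, 106, 120, 130, 143, 180] → cuts [9, 22, 28, 39, 47, 75, 88, 105, 111, 125, 135, 148, 185]

All cut coordinates (distinct, sorted): [9, 12, 22, 28, 39, 47, 62, 75, 88, 105, 111, 125, 135, 148, 163, 167, 171, 185, 208]

Fragment lengths:
  [0,9): 9 bp
  [9,12): 3 bp
  [12,22): 10 bp
  [22,28): 6 bp
  [28,39): 11 bp
  [39,47): 8 bp
  [47,62): 15 bp
  [62,75): 13 bp
  [75,88): 13 bp
  [88,105): 17 bp
  [105,111): 6 bp
  [111,125): 14 bp
  [125,135): 10 bp
  [135,148): 13 bp
  [148,163): 15 bp
  [163,167): 4 bp
  [167,171): 4 bp
  [171,185): 14 bp
  [185,208): 23 bp
  [208,213): 5 bp

[3,4,4,5,6,6,8,9,10,10,11,13,13,13,14,14,15,15,17,23]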